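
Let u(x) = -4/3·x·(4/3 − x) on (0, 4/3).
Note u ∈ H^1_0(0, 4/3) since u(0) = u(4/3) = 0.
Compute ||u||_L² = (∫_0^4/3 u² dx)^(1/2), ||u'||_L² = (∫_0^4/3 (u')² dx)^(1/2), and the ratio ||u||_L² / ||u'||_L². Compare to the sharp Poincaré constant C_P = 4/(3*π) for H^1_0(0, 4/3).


||u||_L² / ||u'||_L² = 2*sqrt(10)/15 < C_P = 4/(3*π).

u(x) = -4/3·x·(4/3 − x), so u'(x) = 8*x/3 - 16/9.
u(x) = -4/3·x·(4/3 − x) vanishes at x = 0 and x = 4/3, so u ∈ H^1_0(0, 4/3). Differentiate via the product rule and integrate the resulting polynomials term by term.
  ∫_0^4/3 u² dx = ∫_0^4/3 (16*x^4/9 - 128*x^3/27 + 256*x^2/81) dx. Term by term:
    ∫_0^4/3 16*x^4/9 dx = 16384/10935;  ∫_0^4/3 -128*x^3/27 dx = -8192/2187;  ∫_0^4/3 256*x^2/81 dx = 16384/6561.
  Sum: 16384/10935 − 8192/2187 + 16384/6561 = 8192/32805.
  ∫_0^4/3 (u')² dx = ∫_0^4/3 (64*x^2/9 - 256*x/27 + 256/81) dx. Term by term:
    ∫_0^4/3 64*x^2/9 dx = 4096/729;  ∫_0^4/3 -256*x/27 dx = -2048/243;  ∫_0^4/3 256/81 dx = 1024/243.
  Sum: 4096/729 − 2048/243 + 1024/243 = 1024/729.
∫_0^4/3 u² dx = 8192/32805, so ||u||_L² = 64*sqrt(10)/405.
∫_0^4/3 (u')² dx = 1024/729, so ||u'||_L² = 32/27.
Ratio ||u||_L² / ||u'||_L² = 2*sqrt(10)/15.
Sharp Poincaré constant on H^1_0(0, 4/3) is C_P = L/π = 4/(3*π), achieved by sin(3*π/4·x).
A polynomial bump cannot attain the sharp Poincaré constant (only the first sine eigenfunction does), so the ratio is strictly less than C_P, consistent with ||u||_L² ≤ C_P ||u'||_L².


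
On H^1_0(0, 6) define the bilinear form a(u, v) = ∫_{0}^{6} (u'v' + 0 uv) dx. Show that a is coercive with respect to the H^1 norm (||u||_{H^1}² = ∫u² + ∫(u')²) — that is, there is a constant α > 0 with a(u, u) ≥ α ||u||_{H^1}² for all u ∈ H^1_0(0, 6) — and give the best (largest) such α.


α = π^2/(π^2 + 36)

Coercivity of a(·,·) on H^1_0(0, 6) means a(u, u) ≥ α ||u||_{H^1}² for every u ∈ H^1_0.
The interval has length L = 6, and Poincaré/coercivity depend only on L. Here a(u, u) = ∫(u')² + (0)·∫u².
Here c = 0, so a(u,u) = ∫(u')² alone. The condition a(u,u) ≥ α||u||_{H^1}² reads (1−α)∫(u')² ≥ (α−c)∫u². Any admissible α is ≤ 1 (rapidly oscillating u have ∫u²/∫(u')² → 0), and α = 1 would force 0 ≥ (1−c)∫u², impossible since c < 1; so 1−α > 0. By the sharp Poincaré inequality on H^1_0 of an interval of length L, ∫(u')² ≥ (π/L)²∫u² with equality for the first sine mode sin(π(x−x₀)/L) (x₀ the left endpoint), so the inequality holds for all u iff (1−α)(π/L)² ≥ α − c, i.e. α ≤ ((π/L)² + c)/((π/L)² + 1) = (1 + c(L/π)²)/(1 + (L/π)²). (Direct route, valid since c ≤ 0: Poincaré gives c∫u² ≥ c(L/π)²∫(u')², so a(u,u) ≥ (1 + c(L/π)²)∫(u')², while ||u||_{H^1}² ≤ (1 + (L/π)²)∫(u')²; dividing yields the same α.) With (π/L)² = π^2/36 and c = 0, the largest admissible constant is α = ((π/L)² + c)/((π/L)² + 1).
Simplifying, α = π^2/(π^2 + 36).


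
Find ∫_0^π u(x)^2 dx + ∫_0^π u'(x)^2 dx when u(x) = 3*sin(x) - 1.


||u||_{H^1(0,π)}^2 = -12 + 10*π

u'(x) = 3*cos(x).
Expand u² and (u')² and integrate term by term on (0, π), using: for integers n ≥ 1, ∫_0^π sin²(nx) dx = ∫_0^π cos²(nx) dx = π/2; for n ≠ n', ∫_0^π sin(nx)sin(n'x) dx = ∫_0^π cos(nx)cos(n'x) dx = 0; and by product-to-sum, ∫_0^π sin(nx)cos(n'x) dx = ½∫_0^π [sin((n+n')x) + sin((n−n')x)] dx, which is 0 when n+n' is even and 2n/(n²−n'²) when n+n' is odd (it need not vanish on (0, π)). For the constant mode: ∫_0^π 1 dx = π, ∫_0^π cos(nx) dx = 0, ∫_0^π sin(nx) dx = (1−(−1)^n)/n.
  u² squared terms: (-1)²·∫1 dx = 1·π = π;  (3)²·∫sin(x)² dx = 9·π/2 = 9*π/2.
  u² cross terms: 2·(-1)·(3)·∫1·sin(x) dx = -6·(2) = -12.
  So ∫_0^π u² dx = π + 9*π/2 − 12 = -12 + 11*π/2.
  (u')² squared terms: (3)²·∫cos(x)² dx = 9·π/2 = 9*π/2.
  So ∫_0^π (u')² dx = 9*π/2.
||u||_{H^1}^2 = (-12 + 11*π/2) + (9*π/2) = -12 + 10*π.


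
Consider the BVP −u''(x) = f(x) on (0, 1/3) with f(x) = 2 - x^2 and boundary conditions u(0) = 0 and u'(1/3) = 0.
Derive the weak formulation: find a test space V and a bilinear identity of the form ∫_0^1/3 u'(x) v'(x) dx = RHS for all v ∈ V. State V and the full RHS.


V = {v ∈ H^1(0, 1/3) : v(0) = 0} (test functions vanish at x = 0 where u is specified); weak form: ∫_0^1/3 u'v' dx = ∫_0^1/3 (2 - x^2) v dx for all v ∈ V.

Multiply both sides by a test function v and integrate from 0 to 1/3:
  ∫_0^1/3 −u''(x) v(x) dx = ∫_0^1/3 f(x) v(x) dx.
Integrate the LHS by parts once:
  ∫_0^1/3 −u'' v dx = −[u'(x) v(x)]_0^1/3 + ∫_0^1/3 u'(x) v'(x) dx.
Thus ∫_0^1/3 u'(x) v'(x) dx = ∫_0^1/3 f(x) v(x) dx + [u'(x) v(x)]_0^1/3.
Choose V so that boundary terms are either known or forced to vanish.
Mixed BC: u(0) = 0 (Dirichlet) and u'(1/3) = 0 (Neumann). Define V = {v ∈ H^1(0, 1/3) : v(0) = 0}. Then [u' v]_0^1/3 = u'(1/3)·v(1/3) − u'(0)·0 = 0.
Weak formulation: find u (satisfying any essential BC) such that ∫_0^1/3 u'(x) v'(x) dx = ∫_0^1/3 f v dx for all v ∈ V (Dirichlet at 0 absorbed into V; the Neumann datum at x = 1/3 is zero, so no boundary term remains).
Substituting f(x) = 2 - x^2, the right-hand side is ∫_0^1/3 (2 - x^2) v dx.


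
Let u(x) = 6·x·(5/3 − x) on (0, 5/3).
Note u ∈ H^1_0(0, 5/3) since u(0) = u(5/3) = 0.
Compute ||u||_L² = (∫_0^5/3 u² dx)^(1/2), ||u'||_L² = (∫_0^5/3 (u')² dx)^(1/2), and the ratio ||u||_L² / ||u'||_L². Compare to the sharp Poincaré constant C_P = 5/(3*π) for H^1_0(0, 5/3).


||u||_L² / ||u'||_L² = sqrt(10)/6 < C_P = 5/(3*π).

u(x) = 6·x·(5/3 − x), so u'(x) = 10 - 12*x.
u(x) = 6·x·(5/3 − x) vanishes at x = 0 and x = 5/3, so u ∈ H^1_0(0, 5/3). Differentiate via the product rule and integrate the resulting polynomials term by term.
  ∫_0^5/3 u² dx = ∫_0^5/3 (36*x^4 - 120*x^3 + 100*x^2) dx. Term by term:
    ∫_0^5/3 36*x^4 dx = 2500/27;  ∫_0^5/3 -120*x^3 dx = -6250/27;  ∫_0^5/3 100*x^2 dx = 12500/81.
  Sum: 2500/27 − 6250/27 + 12500/81 = 1250/81.
  ∫_0^5/3 (u')² dx = ∫_0^5/3 (144*x^2 - 240*x + 100) dx. Term by term:
    ∫_0^5/3 144*x^2 dx = 2000/9;  ∫_0^5/3 -240*x dx = -1000/3;  ∫_0^5/3 100 dx = 500/3.
  Sum: 2000/9 − 1000/3 + 500/3 = 500/9.
∫_0^5/3 u² dx = 1250/81, so ||u||_L² = 25*sqrt(2)/9.
∫_0^5/3 (u')² dx = 500/9, so ||u'||_L² = 10*sqrt(5)/3.
Ratio ||u||_L² / ||u'||_L² = sqrt(10)/6.
Sharp Poincaré constant on H^1_0(0, 5/3) is C_P = L/π = 5/(3*π), achieved by sin(3*π/5·x).
A polynomial bump cannot attain the sharp Poincaré constant (only the first sine eigenfunction does), so the ratio is strictly less than C_P, consistent with ||u||_L² ≤ C_P ||u'||_L².


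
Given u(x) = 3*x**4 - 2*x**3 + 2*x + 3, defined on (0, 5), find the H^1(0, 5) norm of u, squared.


||u||_{H^1}^2 = 113777155/42

The H^1 norm (squared) on an interval (0, L) is
  ||u||_{H^1}^2 = ∫_0^L u(x)^2 dx + ∫_0^L u'(x)^2 dx.
Compute u'(x) = 12*x**3 - 6*x**2 + 2.
Then u(x)^2 = 9*x**8 - 12*x**7 + 4*x**6 + 12*x**5 + 10*x**4 - 12*x**3 + 4*x**2 + 12*x + 9 and u'(x)^2 = 144*x**6 - 144*x**5 + 36*x**4 + 48*x**3 - 24*x**2 + 4.
Integrate each monomial from 0 to 5 using ∫_0^5 c·x^n dx = c·5^(n+1)/(n+1):
  ∫_0^5 u(x)^2 dx = ∫_0^5 (9*x^8 - 12*x^7 + 4*x^6 + 12*x^5 + 10*x^4 - 12*x^3 + 4*x^2 + 12*x + 9) dx. Term by term:
    ∫_0^5 9*x^8 dx = 1953125;  ∫_0^5 -12*x^7 dx = -1171875/2;  ∫_0^5 4*x^6 dx = 312500/7;
    ∫_0^5 12*x^5 dx = 31250;  ∫_0^5 10*x^4 dx = 6250;  ∫_0^5 -12*x^3 dx = -1875;
    ∫_0^5 4*x^2 dx = 500/3;  ∫_0^5 12*x dx = 150;  ∫_0^5 9 dx = 45.
  Sum: 1953125 − 1171875/2 + 312500/7 + 31250 + 6250 − 1875 + 500/3 + 150 + 45 = 60808315/42.
  ∫_0^5 u'(x)^2 dx = ∫_0^5 (144*x^6 - 144*x^5 + 36*x^4 + 48*x^3 - 24*x^2 + 4) dx. Term by term:
    ∫_0^5 144*x^6 dx = 11250000/7;  ∫_0^5 -144*x^5 dx = -375000;  ∫_0^5 36*x^4 dx = 22500;
    ∫_0^5 48*x^3 dx = 7500;  ∫_0^5 -24*x^2 dx = -1000;  ∫_0^5 4 dx = 20.
  Sum: 11250000/7 − 375000 + 22500 + 7500 − 1000 + 20 = 8828140/7.
Adding: ||u||_{H^1}^2 = 60808315/42 + 8828140/7 = 113777155/42.


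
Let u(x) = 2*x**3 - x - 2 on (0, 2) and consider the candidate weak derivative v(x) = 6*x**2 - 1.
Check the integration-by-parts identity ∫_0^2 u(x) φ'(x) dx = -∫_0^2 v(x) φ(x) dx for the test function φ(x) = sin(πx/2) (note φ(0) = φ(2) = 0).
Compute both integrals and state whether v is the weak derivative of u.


LHS = -44/π + 192/π^3, RHS = -44/π + 192/π^3. Yes, v = u' weakly.

u(x) = 2*x**3 - x - 2, classical derivative u'(x) = 6*x**2 - 1.
φ(x) = sin(πx/2), so φ'(x) = π*cos(π*x/2)/2.
Note φ(0) = φ(2) = 0, so the boundary term u·φ vanishes.
LHS = ∫_0^2 u(x) φ'(x) dx = ∫_0^2 (π*x^3*cos(π*x/2) - π*x*cos(π*x/2)/2 - π*cos(π*x/2)) dx. Term by term:
  ∫_0^2 -π*cos(π*x/2) dx = 0;  ∫_0^2 π*x^3*cos(π*x/2) dx = -48/π + 192/π^3;  ∫_0^2 -π*x*cos(π*x/2)/2 dx = 4/π.
Sum: 0 + -48/π + 192/π^3 + 4/π = -44/π + 192/π^3.
So LHS = -44/π + 192/π^3.
∫_0^2 v(x) φ(x) dx = ∫_0^2 (6*x^2*sin(π*x/2) - sin(π*x/2)) dx. Term by term:
  ∫_0^2 -sin(π*x/2) dx = -4/π;  ∫_0^2 6*x^2*sin(π*x/2) dx = -192/π^3 + 48/π.
Sum: -4/π + -192/π^3 + 48/π = -192/π^3 + 44/π.
So RHS = -∫_0^2 v(x) φ(x) dx = -44/π + 192/π^3.
LHS = RHS, so the identity holds for this test φ.
Moreover u is smooth here and v(x) = u'(x) = 6*x**2 - 1 pointwise, so the identity holds for every test function. Hence v is the weak derivative of u.


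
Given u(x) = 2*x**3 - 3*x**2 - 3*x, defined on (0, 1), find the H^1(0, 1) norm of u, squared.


||u||_{H^1}^2 = 1517/70

The H^1 norm (squared) on an interval (0, L) is
  ||u||_{H^1}^2 = ∫_0^L u(x)^2 dx + ∫_0^L u'(x)^2 dx.
Compute u'(x) = 6*x**2 - 6*x - 3.
Then u(x)^2 = 4*x**6 - 12*x**5 - 3*x**4 + 18*x**3 + 9*x**2 and u'(x)^2 = 36*x**4 - 72*x**3 + 36*x + 9.
Integrate each monomial from 0 to 1 using ∫_0^1 c·x^n dx = c·1^(n+1)/(n+1):
  ∫_0^1 u(x)^2 dx = ∫_0^1 (4*x^6 - 12*x^5 - 3*x^4 + 18*x^3 + 9*x^2) dx. Term by term:
    ∫_0^1 4*x^6 dx = 4/7;  ∫_0^1 -12*x^5 dx = -2;  ∫_0^1 -3*x^4 dx = -3/5;
    ∫_0^1 18*x^3 dx = 9/2;  ∫_0^1 9*x^2 dx = 3.
  Sum: 4/7 − 2 − 3/5 + 9/2 + 3 = 383/70.
  ∫_0^1 u'(x)^2 dx = ∫_0^1 (36*x^4 - 72*x^3 + 36*x + 9) dx. Term by term:
    ∫_0^1 36*x^4 dx = 36/5;  ∫_0^1 -72*x^3 dx = -18;  ∫_0^1 36*x dx = 18;
    ∫_0^1 9 dx = 9.
  Sum: 36/5 − 18 + 18 + 9 = 81/5.
Adding: ||u||_{H^1}^2 = 383/70 + 81/5 = 1517/70.


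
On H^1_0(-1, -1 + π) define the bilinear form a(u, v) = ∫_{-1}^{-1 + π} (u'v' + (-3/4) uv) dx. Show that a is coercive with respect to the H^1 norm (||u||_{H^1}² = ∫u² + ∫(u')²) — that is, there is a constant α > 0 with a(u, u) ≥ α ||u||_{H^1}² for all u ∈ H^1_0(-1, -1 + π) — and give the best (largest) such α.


α = 1/8

Coercivity of a(·,·) on H^1_0(-1, -1 + π) means a(u, u) ≥ α ||u||_{H^1}² for every u ∈ H^1_0.
The interval has length L = π, and Poincaré/coercivity depend only on L. Here a(u, u) = ∫(u')² + (-3/4)·∫u².
Here c = -3/4 < 0 with |c| < (π/L)² = 1, so coercivity still holds. The condition a(u,u) ≥ α||u||_{H^1}² reads (1−α)∫(u')² ≥ (α−c)∫u². Any admissible α is ≤ 1 (rapidly oscillating u have ∫u²/∫(u')² → 0), and α = 1 would force 0 ≥ (1−c)∫u², impossible since c < 1; so 1−α > 0. By the sharp Poincaré inequality on H^1_0 of an interval of length L, ∫(u')² ≥ (π/L)²∫u² with equality for the first sine mode sin(π(x−x₀)/L) (x₀ the left endpoint), so the inequality holds for all u iff (1−α)(π/L)² ≥ α − c, i.e. α ≤ ((π/L)² + c)/((π/L)² + 1) = (1 + c(L/π)²)/(1 + (L/π)²). (Direct route, valid since c ≤ 0: Poincaré gives c∫u² ≥ c(L/π)²∫(u')², so a(u,u) ≥ (1 + c(L/π)²)∫(u')², while ||u||_{H^1}² ≤ (1 + (L/π)²)∫(u')²; dividing yields the same α.) With (π/L)² = 1 and c = -3/4, the largest admissible constant is α = ((π/L)² + c)/((π/L)² + 1).
Simplifying, α = 1/8.


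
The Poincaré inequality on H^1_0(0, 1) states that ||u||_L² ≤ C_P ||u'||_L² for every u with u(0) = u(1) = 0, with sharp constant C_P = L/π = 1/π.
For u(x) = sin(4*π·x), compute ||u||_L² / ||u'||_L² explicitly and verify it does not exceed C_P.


||u||_L² / ||u'||_L² = 1/(4*π) < C_P = 1/π.

u(x) = sin(4*π·x), so u'(x) = 4*π*cos(4*π*x).
Writing u(x) = A·sin(kπx/L) with A = 1 and k = 4, use ∫_0^L sin²(kπx/L) dx = L/2 and ∫_0^L cos²(kπx/L) dx = L/2.
u² = 1·sin²(4*π·x) and (u')² = 16*π^2·cos²(4*π·x), and each of sin², cos² integrates to L/2 = 1/2 over (0, 1).
∫_0^1 u² dx = 1/2, so ||u||_L² = sqrt(2)/2.
∫_0^1 (u')² dx = 8*π^2, so ||u'||_L² = 2*sqrt(2)*π.
Ratio ||u||_L² / ||u'||_L² = 1/(4*π).
Sharp Poincaré constant on H^1_0(0, 1) is C_P = L/π = 1/π, achieved by sin(π·x).
This is the k = 4 harmonic; the ratio L/(kπ) is strictly less than C_P = L/π, consistent with the sharp inequality ||u||_L² ≤ C_P ||u'||_L².


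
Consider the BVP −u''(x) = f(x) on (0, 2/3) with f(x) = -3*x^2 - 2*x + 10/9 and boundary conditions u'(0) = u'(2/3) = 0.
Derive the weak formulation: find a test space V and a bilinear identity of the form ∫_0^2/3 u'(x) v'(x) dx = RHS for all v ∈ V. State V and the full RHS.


V = H^1(0, 2/3) (no boundary constraint on v; u is determined up to an additive constant); weak form: ∫_0^2/3 u'v' dx = ∫_0^2/3 (-3*x^2 - 2*x + 10/9) v dx for all v ∈ V.

Multiply both sides by a test function v and integrate from 0 to 2/3:
  ∫_0^2/3 −u''(x) v(x) dx = ∫_0^2/3 f(x) v(x) dx.
Integrate the LHS by parts once:
  ∫_0^2/3 −u'' v dx = −[u'(x) v(x)]_0^2/3 + ∫_0^2/3 u'(x) v'(x) dx.
Thus ∫_0^2/3 u'(x) v'(x) dx = ∫_0^2/3 f(x) v(x) dx + [u'(x) v(x)]_0^2/3.
Choose V so that boundary terms are either known or forced to vanish.
u has homogeneous Neumann: u'(0) = u'(2/3) = 0. So [u' v]_0^2/3 = 0·v(2/3) − 0·v(0) = 0 for any v; take V = H^1(0, 2/3).
Weak formulation: find u (satisfying any essential BC) such that ∫_0^2/3 u'(x) v'(x) dx = ∫_0^2/3 f v dx for all v ∈ V (homogeneous Neumann, so boundary terms vanish).
Substituting f(x) = -3*x^2 - 2*x + 10/9, the right-hand side is ∫_0^2/3 (-3*x^2 - 2*x + 10/9) v dx.
Compatibility check (pure Neumann): taking v ≡ 1 ∈ V gives 0 = ∫_0^2/3 f dx + (0) − (0), i.e. ∫_0^2/3 f dx must equal u'(0) − u'(2/3) = 0. Indeed ∫_0^2/3 (-3*x^2 - 2*x + 10/9) dx = 0, so the data are compatible. The solution is then unique only up to an additive constant (fix it e.g. by requiring ∫_0^2/3 u dx = 0).


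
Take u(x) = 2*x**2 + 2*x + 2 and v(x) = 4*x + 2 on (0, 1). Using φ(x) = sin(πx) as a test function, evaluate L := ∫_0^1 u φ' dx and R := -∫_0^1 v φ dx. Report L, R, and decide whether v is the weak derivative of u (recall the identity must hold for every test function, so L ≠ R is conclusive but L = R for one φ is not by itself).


LHS = -8/π, RHS = -8/π. Yes, v = u' weakly.

u(x) = 2*x**2 + 2*x + 2, classical derivative u'(x) = 4*x + 2.
φ(x) = sin(πx), so φ'(x) = π*cos(π*x).
Note φ(0) = φ(1) = 0, so the boundary term u·φ vanishes.
LHS = ∫_0^1 u(x) φ'(x) dx = ∫_0^1 (2*π*x^2*cos(π*x) + 2*π*x*cos(π*x) + 2*π*cos(π*x)) dx. Term by term:
  ∫_0^1 2*π*cos(π*x) dx = 0;  ∫_0^1 2*π*x*cos(π*x) dx = -4/π;  ∫_0^1 2*π*x^2*cos(π*x) dx = -4/π.
Sum: 0 − 4/π − 4/π = -8/π.
So LHS = -8/π.
∫_0^1 v(x) φ(x) dx = ∫_0^1 (4*x*sin(π*x) + 2*sin(π*x)) dx. Term by term:
  ∫_0^1 2*sin(π*x) dx = 4/π;  ∫_0^1 4*x*sin(π*x) dx = 4/π.
Sum: 4/π + 4/π = 8/π.
So RHS = -∫_0^1 v(x) φ(x) dx = -8/π.
LHS = RHS, so the identity holds for this test φ.
Moreover u is smooth here and v(x) = u'(x) = 4*x + 2 pointwise, so the identity holds for every test function. Hence v is the weak derivative of u.


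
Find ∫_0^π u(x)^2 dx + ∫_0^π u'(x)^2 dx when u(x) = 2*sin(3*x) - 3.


||u||_{H^1(0,π)}^2 = -8 + 29*π

u'(x) = 6*cos(3*x).
Expand u² and (u')² and integrate term by term on (0, π), using: for integers n ≥ 1, ∫_0^π sin²(nx) dx = ∫_0^π cos²(nx) dx = π/2; for n ≠ n', ∫_0^π sin(nx)sin(n'x) dx = ∫_0^π cos(nx)cos(n'x) dx = 0; and by product-to-sum, ∫_0^π sin(nx)cos(n'x) dx = ½∫_0^π [sin((n+n')x) + sin((n−n')x)] dx, which is 0 when n+n' is even and 2n/(n²−n'²) when n+n' is odd (it need not vanish on (0, π)). For the constant mode: ∫_0^π 1 dx = π, ∫_0^π cos(nx) dx = 0, ∫_0^π sin(nx) dx = (1−(−1)^n)/n.
  u² squared terms: (-3)²·∫1 dx = 9·π = 9*π;  (2)²·∫sin(3x)² dx = 4·π/2 = 2*π.
  u² cross terms: 2·(-3)·(2)·∫1·sin(3x) dx = -12·(2/3) = -8.
  So ∫_0^π u² dx = 9*π + 2*π − 8 = -8 + 11*π.
  (u')² squared terms: (6)²·∫cos(3x)² dx = 36·π/2 = 18*π.
  So ∫_0^π (u')² dx = 18*π.
||u||_{H^1}^2 = (-8 + 11*π) + (18*π) = -8 + 29*π.


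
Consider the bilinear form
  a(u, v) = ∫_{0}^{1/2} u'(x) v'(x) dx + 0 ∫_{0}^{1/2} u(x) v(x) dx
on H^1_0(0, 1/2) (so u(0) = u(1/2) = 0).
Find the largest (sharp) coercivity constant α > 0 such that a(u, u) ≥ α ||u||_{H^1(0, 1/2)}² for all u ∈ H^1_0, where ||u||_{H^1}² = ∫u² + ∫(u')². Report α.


α = 4*π^2/(1 + 4*π^2)

Coercivity of a(·,·) on H^1_0(0, 1/2) means a(u, u) ≥ α ||u||_{H^1}² for every u ∈ H^1_0.
The interval has length L = 1/2, and Poincaré/coercivity depend only on L. Here a(u, u) = ∫(u')² + (0)·∫u².
Here c = 0, so a(u,u) = ∫(u')² alone. The condition a(u,u) ≥ α||u||_{H^1}² reads (1−α)∫(u')² ≥ (α−c)∫u². Any admissible α is ≤ 1 (rapidly oscillating u have ∫u²/∫(u')² → 0), and α = 1 would force 0 ≥ (1−c)∫u², impossible since c < 1; so 1−α > 0. By the sharp Poincaré inequality on H^1_0 of an interval of length L, ∫(u')² ≥ (π/L)²∫u² with equality for the first sine mode sin(π(x−x₀)/L) (x₀ the left endpoint), so the inequality holds for all u iff (1−α)(π/L)² ≥ α − c, i.e. α ≤ ((π/L)² + c)/((π/L)² + 1) = (1 + c(L/π)²)/(1 + (L/π)²). (Direct route, valid since c ≤ 0: Poincaré gives c∫u² ≥ c(L/π)²∫(u')², so a(u,u) ≥ (1 + c(L/π)²)∫(u')², while ||u||_{H^1}² ≤ (1 + (L/π)²)∫(u')²; dividing yields the same α.) With (π/L)² = 4*π^2 and c = 0, the largest admissible constant is α = ((π/L)² + c)/((π/L)² + 1).
Simplifying, α = 4*π^2/(1 + 4*π^2).


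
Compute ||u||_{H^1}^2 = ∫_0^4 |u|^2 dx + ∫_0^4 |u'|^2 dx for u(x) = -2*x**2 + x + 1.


||u||_{H^1}^2 = 12008/15

The H^1 norm (squared) on an interval (0, L) is
  ||u||_{H^1}^2 = ∫_0^L u(x)^2 dx + ∫_0^L u'(x)^2 dx.
Compute u'(x) = 1 - 4*x.
Then u(x)^2 = 4*x**4 - 4*x**3 - 3*x**2 + 2*x + 1 and u'(x)^2 = 16*x**2 - 8*x + 1.
Integrate each monomial from 0 to 4 using ∫_0^4 c·x^n dx = c·4^(n+1)/(n+1):
  ∫_0^4 u(x)^2 dx = ∫_0^4 (4*x^4 - 4*x^3 - 3*x^2 + 2*x + 1) dx. Term by term:
    ∫_0^4 4*x^4 dx = 4096/5;  ∫_0^4 -4*x^3 dx = -256;  ∫_0^4 -3*x^2 dx = -64;
    ∫_0^4 2*x dx = 16;  ∫_0^4 1 dx = 4.
  Sum: 4096/5 − 256 − 64 + 16 + 4 = 2596/5.
  ∫_0^4 u'(x)^2 dx = ∫_0^4 (16*x^2 - 8*x + 1) dx. Term by term:
    ∫_0^4 16*x^2 dx = 1024/3;  ∫_0^4 -8*x dx = -64;  ∫_0^4 1 dx = 4.
  Sum: 1024/3 − 64 + 4 = 844/3.
Adding: ||u||_{H^1}^2 = 2596/5 + 844/3 = 12008/15.


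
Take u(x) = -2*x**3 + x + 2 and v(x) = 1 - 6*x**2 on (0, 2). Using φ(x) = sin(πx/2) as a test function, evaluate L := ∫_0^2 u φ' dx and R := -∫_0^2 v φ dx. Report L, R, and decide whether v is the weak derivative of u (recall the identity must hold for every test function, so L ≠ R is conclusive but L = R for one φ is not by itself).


LHS = -192/π^3 + 44/π, RHS = -192/π^3 + 44/π. Yes, v = u' weakly.

u(x) = -2*x**3 + x + 2, classical derivative u'(x) = 1 - 6*x**2.
φ(x) = sin(πx/2), so φ'(x) = π*cos(π*x/2)/2.
Note φ(0) = φ(2) = 0, so the boundary term u·φ vanishes.
LHS = ∫_0^2 u(x) φ'(x) dx = ∫_0^2 (-π*x^3*cos(π*x/2) + π*x*cos(π*x/2)/2 + π*cos(π*x/2)) dx. Term by term:
  ∫_0^2 π*cos(π*x/2) dx = 0;  ∫_0^2 π*x*cos(π*x/2)/2 dx = -4/π;  ∫_0^2 -π*x^3*cos(π*x/2) dx = -192/π^3 + 48/π.
Sum: 0 − 4/π + -192/π^3 + 48/π = -192/π^3 + 44/π.
So LHS = -192/π^3 + 44/π.
∫_0^2 v(x) φ(x) dx = ∫_0^2 (-6*x^2*sin(π*x/2) + sin(π*x/2)) dx. Term by term:
  ∫_0^2 -6*x^2*sin(π*x/2) dx = -48/π + 192/π^3;  ∫_0^2 sin(π*x/2) dx = 4/π.
Sum: -48/π + 192/π^3 + 4/π = -44/π + 192/π^3.
So RHS = -∫_0^2 v(x) φ(x) dx = -192/π^3 + 44/π.
LHS = RHS, so the identity holds for this test φ.
Moreover u is smooth here and v(x) = u'(x) = 1 - 6*x**2 pointwise, so the identity holds for every test function. Hence v is the weak derivative of u.


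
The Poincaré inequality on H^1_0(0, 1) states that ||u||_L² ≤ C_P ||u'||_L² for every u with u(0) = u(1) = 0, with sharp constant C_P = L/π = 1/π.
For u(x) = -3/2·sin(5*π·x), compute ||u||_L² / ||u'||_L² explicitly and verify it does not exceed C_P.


||u||_L² / ||u'||_L² = 1/(5*π) < C_P = 1/π.

u(x) = -3/2·sin(5*π·x), so u'(x) = -15*π*cos(5*π*x)/2.
Writing u(x) = A·sin(kπx/L) with A = -3/2 and k = 5, use ∫_0^L sin²(kπx/L) dx = L/2 and ∫_0^L cos²(kπx/L) dx = L/2.
u² = 9/4·sin²(5*π·x) and (u')² = 225*π^2/4·cos²(5*π·x), and each of sin², cos² integrates to L/2 = 1/2 over (0, 1).
∫_0^1 u² dx = 9/8, so ||u||_L² = 3*sqrt(2)/4.
∫_0^1 (u')² dx = 225*π^2/8, so ||u'||_L² = 15*sqrt(2)*π/4.
Ratio ||u||_L² / ||u'||_L² = 1/(5*π).
Sharp Poincaré constant on H^1_0(0, 1) is C_P = L/π = 1/π, achieved by sin(π·x).
This is the k = 5 harmonic; the ratio L/(kπ) is strictly less than C_P = L/π, consistent with the sharp inequality ||u||_L² ≤ C_P ||u'||_L².


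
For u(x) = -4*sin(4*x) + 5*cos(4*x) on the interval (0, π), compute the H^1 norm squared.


||u||_{H^1(0,π)}^2 = 697*π/2

u'(x) = -20*sin(4*x) - 16*cos(4*x).
Expand u² and (u')² and integrate term by term on (0, π), using: for integers n ≥ 1, ∫_0^π sin²(nx) dx = ∫_0^π cos²(nx) dx = π/2; for n ≠ n', ∫_0^π sin(nx)sin(n'x) dx = ∫_0^π cos(nx)cos(n'x) dx = 0; and by product-to-sum, ∫_0^π sin(nx)cos(n'x) dx = ½∫_0^π [sin((n+n')x) + sin((n−n')x)] dx, which is 0 when n+n' is even and 2n/(n²−n'²) when n+n' is odd (it need not vanish on (0, π)).
  u² squared terms: (-4)²·∫sin(4x)² dx = 16·π/2 = 8*π;  (5)²·∫cos(4x)² dx = 25·π/2 = 25*π/2.
  u² cross terms: 2·(-4)·(5)·∫sin(4x)·cos(4x) dx = -40·(0) = 0.
  So ∫_0^π u² dx = 8*π + 25*π/2 + 0 = 41*π/2.
  (u')² squared terms: (-20)²·∫sin(4x)² dx = 400·π/2 = 200*π;  (-16)²·∫cos(4x)² dx = 256·π/2 = 128*π.
  (u')² cross terms: 2·(-20)·(-16)·∫sin(4x)·cos(4x) dx = 640·(0) = 0.
  So ∫_0^π (u')² dx = 200*π + 128*π + 0 = 328*π.
||u||_{H^1}^2 = (41*π/2) + (328*π) = 697*π/2.


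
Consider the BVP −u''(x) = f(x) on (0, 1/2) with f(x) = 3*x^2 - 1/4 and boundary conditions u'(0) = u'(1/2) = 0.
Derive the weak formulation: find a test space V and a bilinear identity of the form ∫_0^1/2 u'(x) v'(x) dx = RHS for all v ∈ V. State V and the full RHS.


V = H^1(0, 1/2) (no boundary constraint on v; u is determined up to an additive constant); weak form: ∫_0^1/2 u'v' dx = ∫_0^1/2 (3*x^2 - 1/4) v dx for all v ∈ V.

Multiply both sides by a test function v and integrate from 0 to 1/2:
  ∫_0^1/2 −u''(x) v(x) dx = ∫_0^1/2 f(x) v(x) dx.
Integrate the LHS by parts once:
  ∫_0^1/2 −u'' v dx = −[u'(x) v(x)]_0^1/2 + ∫_0^1/2 u'(x) v'(x) dx.
Thus ∫_0^1/2 u'(x) v'(x) dx = ∫_0^1/2 f(x) v(x) dx + [u'(x) v(x)]_0^1/2.
Choose V so that boundary terms are either known or forced to vanish.
u has homogeneous Neumann: u'(0) = u'(1/2) = 0. So [u' v]_0^1/2 = 0·v(1/2) − 0·v(0) = 0 for any v; take V = H^1(0, 1/2).
Weak formulation: find u (satisfying any essential BC) such that ∫_0^1/2 u'(x) v'(x) dx = ∫_0^1/2 f v dx for all v ∈ V (homogeneous Neumann, so boundary terms vanish).
Substituting f(x) = 3*x^2 - 1/4, the right-hand side is ∫_0^1/2 (3*x^2 - 1/4) v dx.
Compatibility check (pure Neumann): taking v ≡ 1 ∈ V gives 0 = ∫_0^1/2 f dx + (0) − (0), i.e. ∫_0^1/2 f dx must equal u'(0) − u'(1/2) = 0. Indeed ∫_0^1/2 (3*x^2 - 1/4) dx = 0, so the data are compatible. The solution is then unique only up to an additive constant (fix it e.g. by requiring ∫_0^1/2 u dx = 0).


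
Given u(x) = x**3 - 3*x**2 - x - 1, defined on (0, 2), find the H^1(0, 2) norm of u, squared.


||u||_{H^1}^2 = 6232/105

The H^1 norm (squared) on an interval (0, L) is
  ||u||_{H^1}^2 = ∫_0^L u(x)^2 dx + ∫_0^L u'(x)^2 dx.
Compute u'(x) = 3*x**2 - 6*x - 1.
Then u(x)^2 = x**6 - 6*x**5 + 7*x**4 + 4*x**3 + 7*x**2 + 2*x + 1 and u'(x)^2 = 9*x**4 - 36*x**3 + 30*x**2 + 12*x + 1.
Integrate each monomial from 0 to 2 using ∫_0^2 c·x^n dx = c·2^(n+1)/(n+1):
  ∫_0^2 u(x)^2 dx = ∫_0^2 (x^6 - 6*x^5 + 7*x^4 + 4*x^3 + 7*x^2 + 2*x + 1) dx. Term by term:
    ∫_0^2 x^6 dx = 128/7;  ∫_0^2 -6*x^5 dx = -64;  ∫_0^2 7*x^4 dx = 224/5;
    ∫_0^2 4*x^3 dx = 16;  ∫_0^2 7*x^2 dx = 56/3;  ∫_0^2 2*x dx = 4;
    ∫_0^2 1 dx = 2.
  Sum: 128/7 − 64 + 224/5 + 16 + 56/3 + 4 + 2 = 4174/105.
  ∫_0^2 u'(x)^2 dx = ∫_0^2 (9*x^4 - 36*x^3 + 30*x^2 + 12*x + 1) dx. Term by term:
    ∫_0^2 9*x^4 dx = 288/5;  ∫_0^2 -36*x^3 dx = -144;  ∫_0^2 30*x^2 dx = 80;
    ∫_0^2 12*x dx = 24;  ∫_0^2 1 dx = 2.
  Sum: 288/5 − 144 + 80 + 24 + 2 = 98/5.
Adding: ||u||_{H^1}^2 = 4174/105 + 98/5 = 6232/105.


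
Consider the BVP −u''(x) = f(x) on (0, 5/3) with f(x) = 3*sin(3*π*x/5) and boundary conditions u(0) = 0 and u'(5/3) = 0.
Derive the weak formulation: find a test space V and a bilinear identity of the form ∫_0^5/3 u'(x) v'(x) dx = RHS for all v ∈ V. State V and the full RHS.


V = {v ∈ H^1(0, 5/3) : v(0) = 0} (test functions vanish at x = 0 where u is specified); weak form: ∫_0^5/3 u'v' dx = ∫_0^5/3 (3*sin(3*π*x/5)) v dx for all v ∈ V.

Multiply both sides by a test function v and integrate from 0 to 5/3:
  ∫_0^5/3 −u''(x) v(x) dx = ∫_0^5/3 f(x) v(x) dx.
Integrate the LHS by parts once:
  ∫_0^5/3 −u'' v dx = −[u'(x) v(x)]_0^5/3 + ∫_0^5/3 u'(x) v'(x) dx.
Thus ∫_0^5/3 u'(x) v'(x) dx = ∫_0^5/3 f(x) v(x) dx + [u'(x) v(x)]_0^5/3.
Choose V so that boundary terms are either known or forced to vanish.
Mixed BC: u(0) = 0 (Dirichlet) and u'(5/3) = 0 (Neumann). Define V = {v ∈ H^1(0, 5/3) : v(0) = 0}. Then [u' v]_0^5/3 = u'(5/3)·v(5/3) − u'(0)·0 = 0.
Weak formulation: find u (satisfying any essential BC) such that ∫_0^5/3 u'(x) v'(x) dx = ∫_0^5/3 f v dx for all v ∈ V (Dirichlet at 0 absorbed into V; the Neumann datum at x = 5/3 is zero, so no boundary term remains).
Substituting f(x) = 3*sin(3*π*x/5), the right-hand side is ∫_0^5/3 (3*sin(3*π*x/5)) v dx.


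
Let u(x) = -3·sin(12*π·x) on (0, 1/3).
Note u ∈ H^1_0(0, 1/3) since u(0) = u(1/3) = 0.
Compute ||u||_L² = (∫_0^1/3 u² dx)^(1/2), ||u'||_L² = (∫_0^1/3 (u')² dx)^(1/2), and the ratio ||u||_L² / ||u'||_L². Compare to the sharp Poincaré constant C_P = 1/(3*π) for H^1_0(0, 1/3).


||u||_L² / ||u'||_L² = 1/(12*π) < C_P = 1/(3*π).

u(x) = -3·sin(12*π·x), so u'(x) = -36*π*cos(12*π*x).
Writing u(x) = A·sin(kπx/L) with A = -3 and k = 4, use ∫_0^L sin²(kπx/L) dx = L/2 and ∫_0^L cos²(kπx/L) dx = L/2.
u² = 9·sin²(12*π·x) and (u')² = 1296*π^2·cos²(12*π·x), and each of sin², cos² integrates to L/2 = 1/6 over (0, 1/3).
∫_0^1/3 u² dx = 3/2, so ||u||_L² = sqrt(6)/2.
∫_0^1/3 (u')² dx = 216*π^2, so ||u'||_L² = 6*sqrt(6)*π.
Ratio ||u||_L² / ||u'||_L² = 1/(12*π).
Sharp Poincaré constant on H^1_0(0, 1/3) is C_P = L/π = 1/(3*π), achieved by sin(3*π·x).
This is the k = 4 harmonic; the ratio L/(kπ) is strictly less than C_P = L/π, consistent with the sharp inequality ||u||_L² ≤ C_P ||u'||_L².


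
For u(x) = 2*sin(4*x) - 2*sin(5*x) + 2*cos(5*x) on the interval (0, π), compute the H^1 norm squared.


||u||_{H^1(0,π)}^2 = -1664/9 + 138*π

u'(x) = -10*sin(5*x) + 8*cos(4*x) - 10*cos(5*x).
Expand u² and (u')² and integrate term by term on (0, π), using: for integers n ≥ 1, ∫_0^π sin²(nx) dx = ∫_0^π cos²(nx) dx = π/2; for n ≠ n', ∫_0^π sin(nx)sin(n'x) dx = ∫_0^π cos(nx)cos(n'x) dx = 0; and by product-to-sum, ∫_0^π sin(nx)cos(n'x) dx = ½∫_0^π [sin((n+n')x) + sin((n−n')x)] dx, which is 0 when n+n' is even and 2n/(n²−n'²) when n+n' is odd (it need not vanish on (0, π)).
  u² squared terms: (-2)²·∫sin(5x)² dx = 4·π/2 = 2*π;  (2)²·∫cos(5x)² dx = 4·π/2 = 2*π;  (2)²·∫sin(4x)² dx = 4·π/2 = 2*π.
  u² cross terms: 2·(-2)·(2)·∫sin(5x)·cos(5x) dx = -8·(0) = 0;  2·(-2)·(2)·∫sin(5x)·sin(4x) dx = -8·(0) = 0;  2·(2)·(2)·∫cos(5x)·sin(4x) dx = 8·(-8/9) = -64/9.
  So ∫_0^π u² dx = 2*π + 2*π + 2*π + 0 + 0 − 64/9 = -64/9 + 6*π.
  (u')² squared terms: (-10)²·∫cos(5x)² dx = 100·π/2 = 50*π;  (-10)²·∫sin(5x)² dx = 100·π/2 = 50*π;  (8)²·∫cos(4x)² dx = 64·π/2 = 32*π.
  (u')² cross terms: 2·(-10)·(-10)·∫cos(5x)·sin(5x) dx = 200·(0) = 0;  2·(-10)·(8)·∫cos(5x)·cos(4x) dx = -160·(0) = 0;  2·(-10)·(8)·∫sin(5x)·cos(4x) dx = -160·(10/9) = -1600/9.
  So ∫_0^π (u')² dx = 50*π + 50*π + 32*π + 0 + 0 − 1600/9 = -1600/9 + 132*π.
||u||_{H^1}^2 = (-64/9 + 6*π) + (-1600/9 + 132*π) = -1664/9 + 138*π.


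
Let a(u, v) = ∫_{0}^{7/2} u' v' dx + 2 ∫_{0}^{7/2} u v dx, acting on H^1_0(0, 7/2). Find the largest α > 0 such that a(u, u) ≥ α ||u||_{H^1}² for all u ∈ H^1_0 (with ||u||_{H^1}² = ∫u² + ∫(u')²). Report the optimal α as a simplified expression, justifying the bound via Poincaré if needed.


α = 1

Coercivity of a(·,·) on H^1_0(0, 7/2) means a(u, u) ≥ α ||u||_{H^1}² for every u ∈ H^1_0.
The interval has length L = 7/2, and Poincaré/coercivity depend only on L. Here a(u, u) = ∫(u')² + (2)·∫u².
Here c = 2 ≥ 1, so a(u,u) = ∫(u')² + c∫u² ≥ ∫(u')² + ∫u² = ||u||_{H^1}², i.e. α = 1 works. No larger α is possible: a(u,u) ≥ α||u||_{H^1}² means (1−α)∫(u')² ≥ (α−c)∫u², and for the modes u_n = sin(nπ(x−x₀)/L) (x₀ the left endpoint) one has ∫u_n²/∫(u_n')² = (L/(nπ))² → 0, so a(u_n,u_n)/||u_n||_{H^1}² → 1. Hence the optimal constant is α = 1.
Therefore α = 1.


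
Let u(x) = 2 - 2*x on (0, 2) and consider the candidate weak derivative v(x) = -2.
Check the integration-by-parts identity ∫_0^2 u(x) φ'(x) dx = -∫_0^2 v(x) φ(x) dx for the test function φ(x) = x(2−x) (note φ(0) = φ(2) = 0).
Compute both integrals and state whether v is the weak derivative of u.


LHS = 8/3, RHS = 8/3. Yes, v = u' weakly.

u(x) = 2 - 2*x, classical derivative u'(x) = -2.
φ(x) = x(2−x), so φ'(x) = 2 - 2*x.
Note φ(0) = φ(2) = 0, so the boundary term u·φ vanishes.
LHS = ∫_0^2 u(x) φ'(x) dx = ∫_0^2 (4*x^2 - 8*x + 4) dx. Term by term:
  ∫_0^2 4*x^2 dx = 32/3;  ∫_0^2 -8*x dx = -16;  ∫_0^2 4 dx = 8.
Sum: 32/3 − 16 + 8 = 8/3.
So LHS = 8/3.
∫_0^2 v(x) φ(x) dx = ∫_0^2 (2*x^2 - 4*x) dx. Term by term:
  ∫_0^2 2*x^2 dx = 16/3;  ∫_0^2 -4*x dx = -8.
Sum: 16/3 − 8 = -8/3.
So RHS = -∫_0^2 v(x) φ(x) dx = 8/3.
LHS = RHS, so the identity holds for this test φ.
Moreover u is smooth here and v(x) = u'(x) = -2 pointwise, so the identity holds for every test function. Hence v is the weak derivative of u.


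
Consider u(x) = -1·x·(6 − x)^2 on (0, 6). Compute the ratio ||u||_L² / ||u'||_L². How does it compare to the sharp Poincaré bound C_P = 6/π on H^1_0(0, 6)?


||u||_L² / ||u'||_L² = 3*sqrt(14)/7 < C_P = 6/π.

u(x) = -1·x·(6 − x)^2, so u'(x) = 3*(2 - x)*(x - 6).
u(x) = -1·x·(6 − x)^2 vanishes at x = 0 and x = 6, so u ∈ H^1_0(0, 6). Differentiate via the product rule and integrate the resulting polynomials term by term.
  ∫_0^6 u² dx = ∫_0^6 (x^6 - 24*x^5 + 216*x^4 - 864*x^3 + 1296*x^2) dx. Term by term:
    ∫_0^6 x^6 dx = 279936/7;  ∫_0^6 -24*x^5 dx = -186624;  ∫_0^6 216*x^4 dx = 1679616/5;
    ∫_0^6 -864*x^3 dx = -279936;  ∫_0^6 1296*x^2 dx = 93312.
  Sum: 279936/7 − 186624 + 1679616/5 − 279936 + 93312 = 93312/35.
  ∫_0^6 (u')² dx = ∫_0^6 (9*x^4 - 144*x^3 + 792*x^2 - 1728*x + 1296) dx. Term by term:
    ∫_0^6 9*x^4 dx = 69984/5;  ∫_0^6 -144*x^3 dx = -46656;  ∫_0^6 792*x^2 dx = 57024;
    ∫_0^6 -1728*x dx = -31104;  ∫_0^6 1296 dx = 7776.
  Sum: 69984/5 − 46656 + 57024 − 31104 + 7776 = 5184/5.
∫_0^6 u² dx = 93312/35, so ||u||_L² = 216*sqrt(70)/35.
∫_0^6 (u')² dx = 5184/5, so ||u'||_L² = 72*sqrt(5)/5.
Ratio ||u||_L² / ||u'||_L² = 3*sqrt(14)/7.
Sharp Poincaré constant on H^1_0(0, 6) is C_P = L/π = 6/π, achieved by sin(π/6·x).
A polynomial bump cannot attain the sharp Poincaré constant (only the first sine eigenfunction does), so the ratio is strictly less than C_P, consistent with ||u||_L² ≤ C_P ||u'||_L².


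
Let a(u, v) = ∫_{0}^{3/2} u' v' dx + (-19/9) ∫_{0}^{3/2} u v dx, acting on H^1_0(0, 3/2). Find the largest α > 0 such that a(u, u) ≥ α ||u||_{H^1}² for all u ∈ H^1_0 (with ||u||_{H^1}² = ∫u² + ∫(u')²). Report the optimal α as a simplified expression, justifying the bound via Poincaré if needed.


α = (-19 + 4*π^2)/(9 + 4*π^2)

Coercivity of a(·,·) on H^1_0(0, 3/2) means a(u, u) ≥ α ||u||_{H^1}² for every u ∈ H^1_0.
The interval has length L = 3/2, and Poincaré/coercivity depend only on L. Here a(u, u) = ∫(u')² + (-19/9)·∫u².
Here c = -19/9 < 0 with |c| < (π/L)² = 4*π^2/9, so coercivity still holds. The condition a(u,u) ≥ α||u||_{H^1}² reads (1−α)∫(u')² ≥ (α−c)∫u². Any admissible α is ≤ 1 (rapidly oscillating u have ∫u²/∫(u')² → 0), and α = 1 would force 0 ≥ (1−c)∫u², impossible since c < 1; so 1−α > 0. By the sharp Poincaré inequality on H^1_0 of an interval of length L, ∫(u')² ≥ (π/L)²∫u² with equality for the first sine mode sin(π(x−x₀)/L) (x₀ the left endpoint), so the inequality holds for all u iff (1−α)(π/L)² ≥ α − c, i.e. α ≤ ((π/L)² + c)/((π/L)² + 1) = (1 + c(L/π)²)/(1 + (L/π)²). (Direct route, valid since c ≤ 0: Poincaré gives c∫u² ≥ c(L/π)²∫(u')², so a(u,u) ≥ (1 + c(L/π)²)∫(u')², while ||u||_{H^1}² ≤ (1 + (L/π)²)∫(u')²; dividing yields the same α.) With (π/L)² = 4*π^2/9 and c = -19/9, the largest admissible constant is α = ((π/L)² + c)/((π/L)² + 1).
Simplifying, α = (-19 + 4*π^2)/(9 + 4*π^2).


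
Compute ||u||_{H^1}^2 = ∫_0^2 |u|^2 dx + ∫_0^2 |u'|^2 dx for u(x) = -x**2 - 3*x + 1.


||u||_{H^1}^2 = 1376/15

The H^1 norm (squared) on an interval (0, L) is
  ||u||_{H^1}^2 = ∫_0^L u(x)^2 dx + ∫_0^L u'(x)^2 dx.
Compute u'(x) = -2*x - 3.
Then u(x)^2 = x**4 + 6*x**3 + 7*x**2 - 6*x + 1 and u'(x)^2 = 4*x**2 + 12*x + 9.
Integrate each monomial from 0 to 2 using ∫_0^2 c·x^n dx = c·2^(n+1)/(n+1):
  ∫_0^2 u(x)^2 dx = ∫_0^2 (x^4 + 6*x^3 + 7*x^2 - 6*x + 1) dx. Term by term:
    ∫_0^2 x^4 dx = 32/5;  ∫_0^2 6*x^3 dx = 24;  ∫_0^2 7*x^2 dx = 56/3;
    ∫_0^2 -6*x dx = -12;  ∫_0^2 1 dx = 2.
  Sum: 32/5 + 24 + 56/3 − 12 + 2 = 586/15.
  ∫_0^2 u'(x)^2 dx = ∫_0^2 (4*x^2 + 12*x + 9) dx. Term by term:
    ∫_0^2 4*x^2 dx = 32/3;  ∫_0^2 12*x dx = 24;  ∫_0^2 9 dx = 18.
  Sum: 32/3 + 24 + 18 = 158/3.
Adding: ||u||_{H^1}^2 = 586/15 + 158/3 = 1376/15.


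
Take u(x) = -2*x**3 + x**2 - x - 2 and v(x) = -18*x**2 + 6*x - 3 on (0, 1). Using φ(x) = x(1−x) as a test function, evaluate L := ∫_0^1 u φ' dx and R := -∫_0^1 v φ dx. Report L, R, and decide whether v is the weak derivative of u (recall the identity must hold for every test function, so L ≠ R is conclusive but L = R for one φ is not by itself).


LHS = 3/10, RHS = 9/10. No, v is not the weak derivative of u.

u(x) = -2*x**3 + x**2 - x - 2, classical derivative u'(x) = -6*x**2 + 2*x - 1.
φ(x) = x(1−x), so φ'(x) = 1 - 2*x.
Note φ(0) = φ(1) = 0, so the boundary term u·φ vanishes.
LHS = ∫_0^1 u(x) φ'(x) dx = ∫_0^1 (4*x^4 - 4*x^3 + 3*x^2 + 3*x - 2) dx. Term by term:
  ∫_0^1 4*x^4 dx = 4/5;  ∫_0^1 -4*x^3 dx = -1;  ∫_0^1 3*x^2 dx = 1;
  ∫_0^1 3*x dx = 3/2;  ∫_0^1 -2 dx = -2.
Sum: 4/5 − 1 + 1 + 3/2 − 2 = 3/10.
So LHS = 3/10.
∫_0^1 v(x) φ(x) dx = ∫_0^1 (18*x^4 - 24*x^3 + 9*x^2 - 3*x) dx. Term by term:
  ∫_0^1 18*x^4 dx = 18/5;  ∫_0^1 -24*x^3 dx = -6;  ∫_0^1 9*x^2 dx = 3;
  ∫_0^1 -3*x dx = -3/2.
Sum: 18/5 − 6 + 3 − 3/2 = -9/10.
So RHS = -∫_0^1 v(x) φ(x) dx = 9/10.
LHS − RHS = -3/5 ≠ 0, so the identity fails.
(For a valid weak derivative the identity must hold for EVERY test function, in particular this one. The failure shows v is NOT the weak derivative of u.)
Correct weak derivative would be u'(x) = -6*x**2 + 2*x - 1.


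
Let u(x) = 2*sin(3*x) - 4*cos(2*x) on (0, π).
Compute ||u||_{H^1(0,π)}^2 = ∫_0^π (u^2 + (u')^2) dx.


||u||_{H^1(0,π)}^2 = -96 + 60*π

u'(x) = 8*sin(2*x) + 6*cos(3*x).
Expand u² and (u')² and integrate term by term on (0, π), using: for integers n ≥ 1, ∫_0^π sin²(nx) dx = ∫_0^π cos²(nx) dx = π/2; for n ≠ n', ∫_0^π sin(nx)sin(n'x) dx = ∫_0^π cos(nx)cos(n'x) dx = 0; and by product-to-sum, ∫_0^π sin(nx)cos(n'x) dx = ½∫_0^π [sin((n+n')x) + sin((n−n')x)] dx, which is 0 when n+n' is even and 2n/(n²−n'²) when n+n' is odd (it need not vanish on (0, π)).
  u² squared terms: (-4)²·∫cos(2x)² dx = 16·π/2 = 8*π;  (2)²·∫sin(3x)² dx = 4·π/2 = 2*π.
  u² cross terms: 2·(-4)·(2)·∫cos(2x)·sin(3x) dx = -16·(6/5) = -96/5.
  So ∫_0^π u² dx = 8*π + 2*π − 96/5 = -96/5 + 10*π.
  (u')² squared terms: (6)²·∫cos(3x)² dx = 36·π/2 = 18*π;  (8)²·∫sin(2x)² dx = 64·π/2 = 32*π.
  (u')² cross terms: 2·(6)·(8)·∫cos(3x)·sin(2x) dx = 96·(-4/5) = -384/5.
  So ∫_0^π (u')² dx = 18*π + 32*π − 384/5 = -384/5 + 50*π.
||u||_{H^1}^2 = (-96/5 + 10*π) + (-384/5 + 50*π) = -96 + 60*π.


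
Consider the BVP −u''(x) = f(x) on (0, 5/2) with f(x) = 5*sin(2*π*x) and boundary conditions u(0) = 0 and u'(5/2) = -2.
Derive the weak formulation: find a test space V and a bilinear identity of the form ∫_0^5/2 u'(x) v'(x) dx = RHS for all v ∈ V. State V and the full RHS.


V = {v ∈ H^1(0, 5/2) : v(0) = 0} (test functions vanish at x = 0 where u is specified); weak form: ∫_0^5/2 u'v' dx = ∫_0^5/2 (5*sin(2*π*x)) v dx − 2·v(5/2) for all v ∈ V.

Multiply both sides by a test function v and integrate from 0 to 5/2:
  ∫_0^5/2 −u''(x) v(x) dx = ∫_0^5/2 f(x) v(x) dx.
Integrate the LHS by parts once:
  ∫_0^5/2 −u'' v dx = −[u'(x) v(x)]_0^5/2 + ∫_0^5/2 u'(x) v'(x) dx.
Thus ∫_0^5/2 u'(x) v'(x) dx = ∫_0^5/2 f(x) v(x) dx + [u'(x) v(x)]_0^5/2.
Choose V so that boundary terms are either known or forced to vanish.
Mixed BC: u(0) = 0 (Dirichlet) and u'(5/2) = -2 (Neumann). Define V = {v ∈ H^1(0, 5/2) : v(0) = 0}. Then [u' v]_0^5/2 = u'(5/2)·v(5/2) − u'(0)·0 = − 2·v(5/2).
Weak formulation: find u (satisfying any essential BC) such that ∫_0^5/2 u'(x) v'(x) dx = ∫_0^5/2 f v dx − 2·v(5/2) for all v ∈ V (Dirichlet at 0 absorbed into V; Neumann datum at x = 5/2 contributes the boundary term).
Substituting f(x) = 5*sin(2*π*x), the right-hand side is ∫_0^5/2 (5*sin(2*π*x)) v dx − 2·v(5/2).


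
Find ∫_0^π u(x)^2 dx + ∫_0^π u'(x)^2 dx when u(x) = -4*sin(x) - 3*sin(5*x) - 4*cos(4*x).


||u||_{H^1(0,π)}^2 = 1904/5 + 269*π

u'(x) = 16*sin(4*x) - 4*cos(x) - 15*cos(5*x).
Expand u² and (u')² and integrate term by term on (0, π), using: for integers n ≥ 1, ∫_0^π sin²(nx) dx = ∫_0^π cos²(nx) dx = π/2; for n ≠ n', ∫_0^π sin(nx)sin(n'x) dx = ∫_0^π cos(nx)cos(n'x) dx = 0; and by product-to-sum, ∫_0^π sin(nx)cos(n'x) dx = ½∫_0^π [sin((n+n')x) + sin((n−n')x)] dx, which is 0 when n+n' is even and 2n/(n²−n'²) when n+n' is odd (it need not vanish on (0, π)).
  u² squared terms: (-4)²·∫cos(4x)² dx = 16·π/2 = 8*π;  (-4)²·∫sin(x)² dx = 16·π/2 = 8*π;  (-3)²·∫sin(5x)² dx = 9·π/2 = 9*π/2.
  u² cross terms: 2·(-4)·(-4)·∫cos(4x)·sin(x) dx = 32·(-2/15) = -64/15;  2·(-4)·(-3)·∫cos(4x)·sin(5x) dx = 24·(10/9) = 80/3;  2·(-4)·(-3)·∫sin(x)·sin(5x) dx = 24·(0) = 0.
  So ∫_0^π u² dx = 8*π + 8*π + 9*π/2 − 64/15 + 80/3 + 0 = 112/5 + 41*π/2.
  (u')² squared terms: (-15)²·∫cos(5x)² dx = 225·π/2 = 225*π/2;  (-4)²·∫cos(x)² dx = 16·π/2 = 8*π;  (16)²·∫sin(4x)² dx = 256·π/2 = 128*π.
  (u')² cross terms: 2·(-15)·(-4)·∫cos(5x)·cos(x) dx = 120·(0) = 0;  2·(-15)·(16)·∫cos(5x)·sin(4x) dx = -480·(-8/9) = 1280/3;  2·(-4)·(16)·∫cos(x)·sin(4x) dx = -128·(8/15) = -1024/15.
  So ∫_0^π (u')² dx = 225*π/2 + 8*π + 128*π + 0 + 1280/3 − 1024/15 = 1792/5 + 497*π/2.
||u||_{H^1}^2 = (112/5 + 41*π/2) + (1792/5 + 497*π/2) = 1904/5 + 269*π.
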